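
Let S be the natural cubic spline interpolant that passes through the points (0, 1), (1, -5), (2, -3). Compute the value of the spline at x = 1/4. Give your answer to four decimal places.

Let σ_i = S''(x_i). Step sizes h_i = 1, 1; slopes of the chords Δ_i = (y_(i+1) - y_i)/h_i = -6, 2.
  1·σ_0 + 4·σ_1 + 1·σ_2 = 6(Δ_1 - Δ_0) = 48
Natural end conditions: σ_0 = σ_2 = 0.
Solving the tridiagonal system: σ_0 = 0, σ_1 = 12, σ_2 = 0.
On [0, 1], S(x) = 1 - 8·x + 0·x² + 2·x³.
With x = 1/4: S(1/4) = -31/32.

-0.9688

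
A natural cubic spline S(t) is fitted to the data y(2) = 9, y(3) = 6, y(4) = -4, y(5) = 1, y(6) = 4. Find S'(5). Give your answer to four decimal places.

Write m_i for S''(x_i). With h_i = 1, 1, 1, 1 and divided differences Δ_i = -3, -10, 5, 3, the continuity of S' gives the tridiagonal system
  1·m_0 + 4·m_1 + 1·m_2 = 6(Δ_1 - Δ_0) = -42
  1·m_1 + 4·m_2 + 1·m_3 = 6(Δ_2 - Δ_1) = 90
  1·m_2 + 4·m_3 + 1·m_4 = 6(Δ_3 - Δ_2) = -12
Natural end conditions: m_0 = m_4 = 0.
Forward elimination and back-substitution give m_0 = 0, m_1 = -501/28, m_2 = 207/7, m_3 = -291/28, m_4 = 0.
On [5, 6], S'(t) = b_3 + 2c_3·(t - 5) + 3d_3·(t - 5)² with b_3 = Δ_3 - h_3(2m_3 + m_4)/6 = 181/28, c_3 = m_3/2 = -291/56, d_3 = (m_4 - m_3)/(6h_3) = 97/56. So S'(5) = 181/28.

6.4643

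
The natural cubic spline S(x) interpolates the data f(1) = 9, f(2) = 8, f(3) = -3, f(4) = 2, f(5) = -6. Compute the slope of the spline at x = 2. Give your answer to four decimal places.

Write M_i for S''(x_i). With h_i = 1, 1, 1, 1 and divided differences Δ_i = -1, -11, 5, -8, the continuity of S' gives the tridiagonal system
  1·M_0 + 4·M_1 + 1·M_2 = 6(Δ_1 - Δ_0) = -60
  1·M_1 + 4·M_2 + 1·M_3 = 6(Δ_2 - Δ_1) = 96
  1·M_2 + 4·M_3 + 1·M_4 = 6(Δ_3 - Δ_2) = -78
Natural end conditions: M_0 = M_4 = 0.
Hence M_0 = 0, M_1 = -681/28, M_2 = 261/7, M_3 = -807/28, M_4 = 0.
On [2, 3], S'(x) = b_1 + 2c_1·(x - 2) + 3d_1·(x - 2)² with b_1 = Δ_1 - h_1(2M_1 + M_2)/6 = -255/28, c_1 = M_1/2 = -681/56, d_1 = (M_2 - M_1)/(6h_1) = 575/56. So S'(2) = -255/28.

-9.1071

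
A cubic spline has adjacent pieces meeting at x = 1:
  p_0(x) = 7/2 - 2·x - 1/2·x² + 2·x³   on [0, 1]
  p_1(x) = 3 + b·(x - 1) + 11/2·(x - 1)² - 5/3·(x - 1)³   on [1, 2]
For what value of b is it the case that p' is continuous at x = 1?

3

p_0'(x) = -2 - 1·x + 6·x², so p_0'(1) = 3. On the right, p_1'(1) = b, so b = 3.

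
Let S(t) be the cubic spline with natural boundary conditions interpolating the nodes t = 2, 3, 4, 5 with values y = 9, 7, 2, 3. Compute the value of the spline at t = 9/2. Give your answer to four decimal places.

With m_i denoting the second derivative at x_i, h_i = 1, 1, 1, and Δ_i = (y_(i+1) − y_i)/h_i = -2, -5, 1:
  1·m_0 + 4·m_1 + 1·m_2 = 6(Δ_1 - Δ_0) = -18
  1·m_1 + 4·m_2 + 1·m_3 = 6(Δ_2 - Δ_1) = 36
Natural end conditions: m_0 = m_3 = 0.
Forward elimination and back-substitution give m_0 = 0, m_1 = -36/5, m_2 = 54/5, m_3 = 0.
On [4, 5], S(t) = 2 - 13/5·(t - 4) + 27/5·(t - 4)² - 9/5·(t - 4)³.
With (t - 4) = 1/2: S(9/2) = 73/40.

1.8250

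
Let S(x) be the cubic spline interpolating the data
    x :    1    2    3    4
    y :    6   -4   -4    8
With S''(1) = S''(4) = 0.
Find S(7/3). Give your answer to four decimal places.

Write M_i for S''(x_i). With h_i = 1, 1, 1 and divided differences Δ_i = -10, 0, 12, the continuity of S' gives the tridiagonal system
  1·M_0 + 4·M_1 + 1·M_2 = 6(Δ_1 - Δ_0) = 60
  1·M_1 + 4·M_2 + 1·M_3 = 6(Δ_2 - Δ_1) = 72
Natural end conditions: M_0 = M_3 = 0.
Hence M_0 = 0, M_1 = 56/5, M_2 = 76/5, M_3 = 0.
On [2, 3], S(x) = -4 - 94/15·(x - 2) + 28/5·(x - 2)² + 2/3·(x - 2)³.
With (x - 2) = 1/3: S(7/3) = -2204/405.

-5.4420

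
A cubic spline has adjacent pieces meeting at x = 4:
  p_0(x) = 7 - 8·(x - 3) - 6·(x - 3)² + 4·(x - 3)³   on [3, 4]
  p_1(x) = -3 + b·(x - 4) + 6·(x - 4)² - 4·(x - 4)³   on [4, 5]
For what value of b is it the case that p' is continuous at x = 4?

-8

p_0'(x) = -8 - 12·(x - 3) + 12·(x - 3)², so p_0'(4) = -8. On the right, p_1'(4) = b, so b = -8.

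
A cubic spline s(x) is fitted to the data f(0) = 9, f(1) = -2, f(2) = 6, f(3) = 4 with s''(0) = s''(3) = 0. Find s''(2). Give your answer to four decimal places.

-23.6000

Put M_i = s'' at the i-th knot. Here h = (1, 1, 1) and Δ = (-11, 8, -2), so the interior equations h_(i-1)·M_(i-1) + 2(h_(i-1)+h_i)·M_i + h_i·M_(i+1) = 6(Δ_i − Δ_(i-1)) read
  1·M_0 + 4·M_1 + 1·M_2 = 6(Δ_1 - Δ_0) = 114
  1·M_1 + 4·M_2 + 1·M_3 = 6(Δ_2 - Δ_1) = -60
Natural end conditions: M_0 = M_3 = 0.
Solving the tridiagonal system: M_0 = 0, M_1 = 172/5, M_2 = -118/5, M_3 = 0.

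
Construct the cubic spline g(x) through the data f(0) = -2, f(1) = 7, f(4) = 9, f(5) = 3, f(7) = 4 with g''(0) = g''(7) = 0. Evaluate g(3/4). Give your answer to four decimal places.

5.0070

Put M_i = g'' at the i-th knot. Here h = (1, 3, 1, 2) and Δ = (9, 2/3, -6, 1/2), so the interior equations h_(i-1)·M_(i-1) + 2(h_(i-1)+h_i)·M_i + h_i·M_(i+1) = 6(Δ_i − Δ_(i-1)) read
  1·M_0 + 8·M_1 + 3·M_2 = 6(Δ_1 - Δ_0) = -50
  3·M_1 + 8·M_2 + 1·M_3 = 6(Δ_2 - Δ_1) = -40
  1·M_2 + 6·M_3 + 2·M_4 = 6(Δ_3 - Δ_2) = 39
Natural end conditions: M_0 = M_4 = 0.
Hence M_0 = 0, M_1 = -1513/322, M_2 = -666/161, M_3 = 2315/322, M_4 = 0.
On [0, 1], g(x) = -2 + 18901/1932·x + 0·x² - 1513/1932·x³.
With x = 3/4: g(3/4) = 29481/5888.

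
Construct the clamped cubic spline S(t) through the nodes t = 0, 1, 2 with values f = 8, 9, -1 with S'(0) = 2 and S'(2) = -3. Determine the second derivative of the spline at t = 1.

-28

Let σ_i = S''(x_i). Step sizes h_i = 1, 1; slopes of the chords Δ_i = (y_(i+1) - y_i)/h_i = 1, -10.
  1·σ_0 + 4·σ_1 + 1·σ_2 = 6(Δ_1 - Δ_0) = -66
Clamped end conditions give two more equations: 2h_0·σ_0 + h_0·σ_1 = 6(Δ_0 - S'(0)) = -6 and h_1·σ_1 + 2h_1·σ_2 = 6(S'(2) - Δ_1) = 42.
Hence σ_0 = 11, σ_1 = -28, σ_2 = 35.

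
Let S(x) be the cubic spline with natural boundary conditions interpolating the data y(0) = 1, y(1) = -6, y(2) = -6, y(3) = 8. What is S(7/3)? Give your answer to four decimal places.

Write M_i for S''(x_i). With h_i = 1, 1, 1 and divided differences Δ_i = -7, 0, 14, the continuity of S' gives the tridiagonal system
  1·M_0 + 4·M_1 + 1·M_2 = 6(Δ_1 - Δ_0) = 42
  1·M_1 + 4·M_2 + 1·M_3 = 6(Δ_2 - Δ_1) = 84
Natural end conditions: M_0 = M_3 = 0.
Forward elimination and back-substitution give M_0 = 0, M_1 = 28/5, M_2 = 98/5, M_3 = 0.
On [2, 3], S(x) = -6 + 112/15·(x - 2) + 49/5·(x - 2)² - 49/15·(x - 2)³.
With (x - 2) = 1/3: S(7/3) = -206/81.

-2.5432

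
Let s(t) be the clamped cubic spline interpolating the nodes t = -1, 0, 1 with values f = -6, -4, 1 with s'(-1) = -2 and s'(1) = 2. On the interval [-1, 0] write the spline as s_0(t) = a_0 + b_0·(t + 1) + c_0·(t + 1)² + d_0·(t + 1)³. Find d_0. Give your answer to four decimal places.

Write M_i for s''(x_i). With h_i = 1, 1 and divided differences Δ_i = 2, 5, the continuity of s' gives the tridiagonal system
  1·M_0 + 4·M_1 + 1·M_2 = 6(Δ_1 - Δ_0) = 18
Clamped end conditions give two more equations: 2h_0·M_0 + h_0·M_1 = 6(Δ_0 - s'(-1)) = 24 and h_1·M_1 + 2h_1·M_2 = 6(s'(1) - Δ_1) = -18.
Forward elimination and back-substitution give M_0 = 19/2, M_1 = 5, M_2 = -23/2.
On [-1, 0], with s_0(t) = a_0 + b_0·(t + 1) + c_0·(t + 1)² + d_0·(t + 1)³: c_0 = M_0/2 = 19/4, d_0 = (M_1 - M_0)/(6h_0) = -3/4, b_0 = Δ_0 - h_0(2M_0 + M_1)/6 = -2.

-0.7500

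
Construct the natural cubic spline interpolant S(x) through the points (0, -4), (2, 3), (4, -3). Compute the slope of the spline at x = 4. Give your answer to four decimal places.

With M_i denoting the second derivative at x_i, h_i = 2, 2, and Δ_i = (y_(i+1) − y_i)/h_i = 7/2, -3:
  2·M_0 + 8·M_1 + 2·M_2 = 6(Δ_1 - Δ_0) = -39
Natural end conditions: M_0 = M_2 = 0.
Hence M_0 = 0, M_1 = -39/8, M_2 = 0.
On [2, 4], S'(x) = b_1 + 2c_1·(x - 2) + 3d_1·(x - 2)² with b_1 = Δ_1 - h_1(2M_1 + M_2)/6 = 1/4, c_1 = M_1/2 = -39/16, d_1 = (M_2 - M_1)/(6h_1) = 13/32. So S'(4) = -37/8.

-4.6250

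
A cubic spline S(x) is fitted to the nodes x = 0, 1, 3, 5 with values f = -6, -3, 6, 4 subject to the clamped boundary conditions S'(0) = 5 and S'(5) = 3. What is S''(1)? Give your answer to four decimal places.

5.6522

Put σ_i = S'' at the i-th knot. Here h = (1, 2, 2) and Δ = (3, 9/2, -1), so the interior equations h_(i-1)·σ_(i-1) + 2(h_(i-1)+h_i)·σ_i + h_i·σ_(i+1) = 6(Δ_i − Δ_(i-1)) read
  1·σ_0 + 6·σ_1 + 2·σ_2 = 6(Δ_1 - Δ_0) = 9
  2·σ_1 + 8·σ_2 + 2·σ_3 = 6(Δ_2 - Δ_1) = -33
Clamped end conditions give two more equations: 2h_0·σ_0 + h_0·σ_1 = 6(Δ_0 - S'(0)) = -12 and h_2·σ_2 + 2h_2·σ_3 = 6(S'(5) - Δ_2) = 24.
Solving the tridiagonal system: σ_0 = -203/23, σ_1 = 130/23, σ_2 = -185/23, σ_3 = 461/46.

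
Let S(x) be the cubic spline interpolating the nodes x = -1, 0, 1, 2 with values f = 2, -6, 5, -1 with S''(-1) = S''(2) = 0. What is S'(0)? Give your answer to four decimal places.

With m_i denoting the second derivative at x_i, h_i = 1, 1, 1, and Δ_i = (y_(i+1) − y_i)/h_i = -8, 11, -6:
  1·m_0 + 4·m_1 + 1·m_2 = 6(Δ_1 - Δ_0) = 114
  1·m_1 + 4·m_2 + 1·m_3 = 6(Δ_2 - Δ_1) = -102
Natural end conditions: m_0 = m_3 = 0.
Solving the tridiagonal system: m_0 = 0, m_1 = 186/5, m_2 = -174/5, m_3 = 0.
On [0, 1], S'(x) = b_1 + 2c_1·x + 3d_1·x² with b_1 = Δ_1 - h_1(2m_1 + m_2)/6 = 22/5, c_1 = m_1/2 = 93/5, d_1 = (m_2 - m_1)/(6h_1) = -12. So S'(0) = 22/5.

4.4000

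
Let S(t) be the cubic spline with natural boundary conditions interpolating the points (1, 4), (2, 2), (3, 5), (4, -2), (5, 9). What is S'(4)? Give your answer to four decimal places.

Put σ_i = S'' at the i-th knot. Here h = (1, 1, 1, 1) and Δ = (-2, 3, -7, 11), so the interior equations h_(i-1)·σ_(i-1) + 2(h_(i-1)+h_i)·σ_i + h_i·σ_(i+1) = 6(Δ_i − Δ_(i-1)) read
  1·σ_0 + 4·σ_1 + 1·σ_2 = 6(Δ_1 - Δ_0) = 30
  1·σ_1 + 4·σ_2 + 1·σ_3 = 6(Δ_2 - Δ_1) = -60
  1·σ_2 + 4·σ_3 + 1·σ_4 = 6(Δ_3 - Δ_2) = 108
Natural end conditions: σ_0 = σ_4 = 0.
Hence σ_0 = 0, σ_1 = 57/4, σ_2 = -27, σ_3 = 135/4, σ_4 = 0.
On [4, 5], S'(t) = b_3 + 2c_3·(t - 4) + 3d_3·(t - 4)² with b_3 = Δ_3 - h_3(2σ_3 + σ_4)/6 = -1/4, c_3 = σ_3/2 = 135/8, d_3 = (σ_4 - σ_3)/(6h_3) = -45/8. So S'(4) = -1/4.

-0.2500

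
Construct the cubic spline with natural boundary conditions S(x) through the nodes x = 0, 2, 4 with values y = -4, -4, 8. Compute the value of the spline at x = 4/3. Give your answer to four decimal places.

-5.1111

With M_i denoting the second derivative at x_i, h_i = 2, 2, and Δ_i = (y_(i+1) − y_i)/h_i = 0, 6:
  2·M_0 + 8·M_1 + 2·M_2 = 6(Δ_1 - Δ_0) = 36
Natural end conditions: M_0 = M_2 = 0.
Solving the tridiagonal system: M_0 = 0, M_1 = 9/2, M_2 = 0.
On [0, 2], S(x) = -4 - 3/2·x + 0·x² + 3/8·x³.
With x = 4/3: S(4/3) = -46/9.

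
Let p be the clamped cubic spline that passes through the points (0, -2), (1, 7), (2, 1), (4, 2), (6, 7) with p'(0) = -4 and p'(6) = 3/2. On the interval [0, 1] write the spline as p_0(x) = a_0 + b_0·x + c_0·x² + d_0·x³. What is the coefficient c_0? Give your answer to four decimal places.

Write M_i for p''(x_i). With h_i = 1, 1, 2, 2 and divided differences Δ_i = 9, -6, 1/2, 5/2, the continuity of p' gives the tridiagonal system
  1·M_0 + 4·M_1 + 1·M_2 = 6(Δ_1 - Δ_0) = -90
  1·M_1 + 6·M_2 + 2·M_3 = 6(Δ_2 - Δ_1) = 39
  2·M_2 + 8·M_3 + 2·M_4 = 6(Δ_3 - Δ_2) = 12
Clamped end conditions give two more equations: 2h_0·M_0 + h_0·M_1 = 6(Δ_0 - p'(0)) = 78 and h_3·M_3 + 2h_3·M_4 = 6(p'(6) - Δ_3) = -6.
Hence M_0 = 713/12, M_1 = -245/6, M_2 = 167/12, M_3 = -11/6, M_4 = -7/12.
On [0, 1], with p_0(x) = a_0 + b_0·x + c_0·x² + d_0·x³: c_0 = M_0/2 = 713/24, d_0 = (M_1 - M_0)/(6h_0) = -401/24, b_0 = Δ_0 - h_0(2M_0 + M_1)/6 = -4.

29.7083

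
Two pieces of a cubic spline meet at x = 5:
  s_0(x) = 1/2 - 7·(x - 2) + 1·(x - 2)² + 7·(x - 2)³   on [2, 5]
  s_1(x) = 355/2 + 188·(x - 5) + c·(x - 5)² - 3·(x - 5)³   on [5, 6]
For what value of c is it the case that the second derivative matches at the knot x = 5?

64

s_0''(x) = 2 + 42·(x - 2), so s_0''(5) = 128. On the right, s_1''(5) = 2c, so c = 64.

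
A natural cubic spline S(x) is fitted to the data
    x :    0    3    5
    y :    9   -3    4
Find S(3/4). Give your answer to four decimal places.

Let σ_i = S''(x_i). Step sizes h_i = 3, 2; slopes of the chords Δ_i = (y_(i+1) - y_i)/h_i = -4, 7/2.
  3·σ_0 + 10·σ_1 + 2·σ_2 = 6(Δ_1 - Δ_0) = 45
Natural end conditions: σ_0 = σ_2 = 0.
Hence σ_0 = 0, σ_1 = 9/2, σ_2 = 0.
On [0, 3], S(x) = 9 - 25/4·x + 0·x² + 1/4·x³.
With x = 3/4: S(3/4) = 1131/256.

4.4180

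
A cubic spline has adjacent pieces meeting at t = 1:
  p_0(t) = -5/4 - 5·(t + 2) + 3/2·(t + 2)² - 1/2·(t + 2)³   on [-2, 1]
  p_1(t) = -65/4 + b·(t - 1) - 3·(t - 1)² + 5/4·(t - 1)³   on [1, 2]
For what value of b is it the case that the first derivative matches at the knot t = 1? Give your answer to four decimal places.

-9.5000

p_0'(t) = -5 + 3·(t + 2) - 3/2·(t + 2)², so p_0'(1) = -19/2. On the right, p_1'(1) = b, so b = -19/2.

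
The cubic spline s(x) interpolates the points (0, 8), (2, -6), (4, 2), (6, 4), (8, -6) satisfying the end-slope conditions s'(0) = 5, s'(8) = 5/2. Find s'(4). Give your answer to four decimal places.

6.3214

Put M_i = s'' at the i-th knot. Here h = (2, 2, 2, 2) and Δ = (-7, 4, 1, -5), so the interior equations h_(i-1)·M_(i-1) + 2(h_(i-1)+h_i)·M_i + h_i·M_(i+1) = 6(Δ_i − Δ_(i-1)) read
  2·M_0 + 8·M_1 + 2·M_2 = 6(Δ_1 - Δ_0) = 66
  2·M_1 + 8·M_2 + 2·M_3 = 6(Δ_2 - Δ_1) = -18
  2·M_2 + 8·M_3 + 2·M_4 = 6(Δ_3 - Δ_2) = -36
Clamped end conditions give two more equations: 2h_0·M_0 + h_0·M_1 = 6(Δ_0 - s'(0)) = -72 and h_3·M_3 + 2h_3·M_4 = 6(s'(8) - Δ_3) = 45.
Forward elimination and back-substitution give M_0 = -2903/112, M_1 = 887/56, M_2 = -71/16, M_3 = -397/56, M_4 = 1657/112.
On [4, 6], s'(x) = b_2 + 2c_2·(x - 4) + 3d_2·(x - 4)² with b_2 = Δ_2 - h_2(2M_2 + M_3)/6 = 177/28, c_2 = M_2/2 = -71/32, d_2 = (M_3 - M_2)/(6h_2) = -99/448. So s'(4) = 177/28.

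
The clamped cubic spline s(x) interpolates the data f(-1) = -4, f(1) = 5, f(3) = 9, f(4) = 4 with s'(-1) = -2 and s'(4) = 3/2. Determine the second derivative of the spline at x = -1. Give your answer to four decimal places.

10.7174

With m_i denoting the second derivative at x_i, h_i = 2, 2, 1, and Δ_i = (y_(i+1) − y_i)/h_i = 9/2, 2, -5:
  2·m_0 + 8·m_1 + 2·m_2 = 6(Δ_1 - Δ_0) = -15
  2·m_1 + 6·m_2 + 1·m_3 = 6(Δ_2 - Δ_1) = -42
Clamped end conditions give two more equations: 2h_0·m_0 + h_0·m_1 = 6(Δ_0 - s'(-1)) = 39 and h_2·m_2 + 2h_2·m_3 = 6(s'(4) - Δ_2) = 39.
Solving: m_0 = 493/46, m_1 = -89/46, m_2 = -241/23, m_3 = 569/23.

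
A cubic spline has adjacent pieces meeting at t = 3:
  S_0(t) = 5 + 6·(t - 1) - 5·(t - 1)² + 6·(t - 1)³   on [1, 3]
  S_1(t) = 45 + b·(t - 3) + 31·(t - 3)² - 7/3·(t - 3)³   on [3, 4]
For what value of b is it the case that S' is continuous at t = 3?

S_0'(t) = 6 - 10·(t - 1) + 18·(t - 1)², so S_0'(3) = 58. On the right, S_1'(3) = b, so b = 58.

58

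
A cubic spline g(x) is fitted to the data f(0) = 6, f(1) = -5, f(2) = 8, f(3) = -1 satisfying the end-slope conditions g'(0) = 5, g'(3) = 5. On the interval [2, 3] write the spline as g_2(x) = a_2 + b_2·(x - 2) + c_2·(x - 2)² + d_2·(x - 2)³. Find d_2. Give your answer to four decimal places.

24.8000

Let M_i = g''(x_i). Step sizes h_i = 1, 1, 1; slopes of the chords Δ_i = (y_(i+1) - y_i)/h_i = -11, 13, -9.
  1·M_0 + 4·M_1 + 1·M_2 = 6(Δ_1 - Δ_0) = 144
  1·M_1 + 4·M_2 + 1·M_3 = 6(Δ_2 - Δ_1) = -132
Clamped end conditions give two more equations: 2h_0·M_0 + h_0·M_1 = 6(Δ_0 - g'(0)) = -96 and h_2·M_2 + 2h_2·M_3 = 6(g'(3) - Δ_2) = 84.
Solving: M_0 = -428/5, M_1 = 376/5, M_2 = -356/5, M_3 = 388/5.
On [2, 3], with g_2(x) = a_2 + b_2·(x - 2) + c_2·(x - 2)² + d_2·(x - 2)³: c_2 = M_2/2 = -178/5, d_2 = (M_3 - M_2)/(6h_2) = 124/5, b_2 = Δ_2 - h_2(2M_2 + M_3)/6 = 9/5.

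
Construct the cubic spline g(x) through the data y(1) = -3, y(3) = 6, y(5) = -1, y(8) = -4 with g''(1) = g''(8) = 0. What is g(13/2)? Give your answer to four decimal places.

Put M_i = g'' at the i-th knot. Here h = (2, 2, 3) and Δ = (9/2, -7/2, -1), so the interior equations h_(i-1)·M_(i-1) + 2(h_(i-1)+h_i)·M_i + h_i·M_(i+1) = 6(Δ_i − Δ_(i-1)) read
  2·M_0 + 8·M_1 + 2·M_2 = 6(Δ_1 - Δ_0) = -48
  2·M_1 + 10·M_2 + 3·M_3 = 6(Δ_2 - Δ_1) = 15
Natural end conditions: M_0 = M_3 = 0.
Hence M_0 = 0, M_1 = -255/38, M_2 = 54/19, M_3 = 0.
On [5, 8], g(x) = -1 - 73/19·(x - 5) + 27/19·(x - 5)² - 3/19·(x - 5)³.
With (x - 5) = 3/2: g(13/2) = -623/152.

-4.0987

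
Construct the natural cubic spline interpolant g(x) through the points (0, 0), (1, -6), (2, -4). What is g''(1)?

12

Put M_i = g'' at the i-th knot. Here h = (1, 1) and Δ = (-6, 2), so the interior equations h_(i-1)·M_(i-1) + 2(h_(i-1)+h_i)·M_i + h_i·M_(i+1) = 6(Δ_i − Δ_(i-1)) read
  1·M_0 + 4·M_1 + 1·M_2 = 6(Δ_1 - Δ_0) = 48
Natural end conditions: M_0 = M_2 = 0.
Hence M_0 = 0, M_1 = 12, M_2 = 0.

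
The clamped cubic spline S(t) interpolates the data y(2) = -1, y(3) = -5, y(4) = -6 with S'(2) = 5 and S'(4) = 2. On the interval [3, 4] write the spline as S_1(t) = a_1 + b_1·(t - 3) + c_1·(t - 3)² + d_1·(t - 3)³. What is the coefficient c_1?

6

With M_i denoting the second derivative at x_i, h_i = 1, 1, and Δ_i = (y_(i+1) − y_i)/h_i = -4, -1:
  1·M_0 + 4·M_1 + 1·M_2 = 6(Δ_1 - Δ_0) = 18
Clamped end conditions give two more equations: 2h_0·M_0 + h_0·M_1 = 6(Δ_0 - S'(2)) = -54 and h_1·M_1 + 2h_1·M_2 = 6(S'(4) - Δ_1) = 18.
Solving: M_0 = -33, M_1 = 12, M_2 = 3.
On [3, 4], with S_1(t) = a_1 + b_1·(t - 3) + c_1·(t - 3)² + d_1·(t - 3)³: c_1 = M_1/2 = 6, d_1 = (M_2 - M_1)/(6h_1) = -3/2, b_1 = Δ_1 - h_1(2M_1 + M_2)/6 = -11/2.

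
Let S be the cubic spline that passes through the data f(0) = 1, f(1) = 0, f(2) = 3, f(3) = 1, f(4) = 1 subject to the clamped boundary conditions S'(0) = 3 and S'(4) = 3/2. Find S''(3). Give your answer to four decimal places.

Let σ_i = S''(x_i). Step sizes h_i = 1, 1, 1, 1; slopes of the chords Δ_i = (y_(i+1) - y_i)/h_i = -1, 3, -2, 0.
  1·σ_0 + 4·σ_1 + 1·σ_2 = 6(Δ_1 - Δ_0) = 24
  1·σ_1 + 4·σ_2 + 1·σ_3 = 6(Δ_2 - Δ_1) = -30
  1·σ_2 + 4·σ_3 + 1·σ_4 = 6(Δ_3 - Δ_2) = 12
Clamped end conditions give two more equations: 2h_0·σ_0 + h_0·σ_1 = 6(Δ_0 - S'(0)) = -24 and h_3·σ_3 + 2h_3·σ_4 = 6(S'(4) - Δ_3) = 9.
Forward elimination and back-substitution give σ_0 = -1059/56, σ_1 = 387/28, σ_2 = -99/8, σ_3 = 159/28, σ_4 = 93/56.

5.6786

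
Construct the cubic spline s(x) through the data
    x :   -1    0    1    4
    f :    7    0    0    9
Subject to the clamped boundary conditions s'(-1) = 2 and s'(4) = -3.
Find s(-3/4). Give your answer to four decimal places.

Let M_i = s''(x_i). Step sizes h_i = 1, 1, 3; slopes of the chords Δ_i = (y_(i+1) - y_i)/h_i = -7, 0, 3.
  1·M_0 + 4·M_1 + 1·M_2 = 6(Δ_1 - Δ_0) = 42
  1·M_1 + 8·M_2 + 3·M_3 = 6(Δ_2 - Δ_1) = 18
Clamped end conditions give two more equations: 2h_0·M_0 + h_0·M_1 = 6(Δ_0 - s'(-1)) = -54 and h_2·M_2 + 2h_2·M_3 = 6(s'(4) - Δ_2) = -36.
Hence M_0 = -1058/29, M_1 = 550/29, M_2 = 76/29, M_3 = -212/29.
On [-1, 0], s(x) = 7 + 2·(x + 1) - 529/29·(x + 1)² + 268/29·(x + 1)³.
With (x + 1) = 1/4: s(-3/4) = 1509/232.

6.5043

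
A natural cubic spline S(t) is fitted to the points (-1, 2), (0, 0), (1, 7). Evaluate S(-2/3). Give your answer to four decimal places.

With σ_i denoting the second derivative at x_i, h_i = 1, 1, and Δ_i = (y_(i+1) − y_i)/h_i = -2, 7:
  1·σ_0 + 4·σ_1 + 1·σ_2 = 6(Δ_1 - Δ_0) = 54
Natural end conditions: σ_0 = σ_2 = 0.
Hence σ_0 = 0, σ_1 = 27/2, σ_2 = 0.
On [-1, 0], S(t) = 2 - 17/4·(t + 1) + 0·(t + 1)² + 9/4·(t + 1)³.
With (t + 1) = 1/3: S(-2/3) = 2/3.

0.6667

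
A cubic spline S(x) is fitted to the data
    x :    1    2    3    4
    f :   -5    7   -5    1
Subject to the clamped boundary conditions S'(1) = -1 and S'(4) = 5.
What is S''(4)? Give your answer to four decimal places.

-28.4000

Write M_i for S''(x_i). With h_i = 1, 1, 1 and divided differences Δ_i = 12, -12, 6, the continuity of S' gives the tridiagonal system
  1·M_0 + 4·M_1 + 1·M_2 = 6(Δ_1 - Δ_0) = -144
  1·M_1 + 4·M_2 + 1·M_3 = 6(Δ_2 - Δ_1) = 108
Clamped end conditions give two more equations: 2h_0·M_0 + h_0·M_1 = 6(Δ_0 - S'(1)) = 78 and h_2·M_2 + 2h_2·M_3 = 6(S'(4) - Δ_2) = -6.
Forward elimination and back-substitution give M_0 = 362/5, M_1 = -334/5, M_2 = 254/5, M_3 = -142/5.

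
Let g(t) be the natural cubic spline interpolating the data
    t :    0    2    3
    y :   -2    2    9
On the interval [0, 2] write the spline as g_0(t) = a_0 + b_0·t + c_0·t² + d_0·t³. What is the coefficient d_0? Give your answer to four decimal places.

0.4167

With σ_i denoting the second derivative at x_i, h_i = 2, 1, and Δ_i = (y_(i+1) − y_i)/h_i = 2, 7:
  2·σ_0 + 6·σ_1 + 1·σ_2 = 6(Δ_1 - Δ_0) = 30
Natural end conditions: σ_0 = σ_2 = 0.
Solving: σ_0 = 0, σ_1 = 5, σ_2 = 0.
On [0, 2], with g_0(t) = a_0 + b_0·t + c_0·t² + d_0·t³: c_0 = σ_0/2 = 0, d_0 = (σ_1 - σ_0)/(6h_0) = 5/12, b_0 = Δ_0 - h_0(2σ_0 + σ_1)/6 = 1/3.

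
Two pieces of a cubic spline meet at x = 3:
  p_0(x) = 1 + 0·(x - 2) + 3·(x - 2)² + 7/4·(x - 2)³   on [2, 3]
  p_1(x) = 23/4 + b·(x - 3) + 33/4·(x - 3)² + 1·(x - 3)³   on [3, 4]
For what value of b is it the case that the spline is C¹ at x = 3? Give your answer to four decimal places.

p_0'(x) = 0 + 6·(x - 2) + 21/4·(x - 2)², so p_0'(3) = 45/4. On the right, p_1'(3) = b, so b = 45/4.

11.2500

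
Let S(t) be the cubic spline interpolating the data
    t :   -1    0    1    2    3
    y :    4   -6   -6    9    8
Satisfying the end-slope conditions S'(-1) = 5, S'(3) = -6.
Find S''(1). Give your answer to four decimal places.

Put m_i = S'' at the i-th knot. Here h = (1, 1, 1, 1) and Δ = (-10, 0, 15, -1), so the interior equations h_(i-1)·m_(i-1) + 2(h_(i-1)+h_i)·m_i + h_i·m_(i+1) = 6(Δ_i − Δ_(i-1)) read
  1·m_0 + 4·m_1 + 1·m_2 = 6(Δ_1 - Δ_0) = 60
  1·m_1 + 4·m_2 + 1·m_3 = 6(Δ_2 - Δ_1) = 90
  1·m_2 + 4·m_3 + 1·m_4 = 6(Δ_3 - Δ_2) = -96
Clamped end conditions give two more equations: 2h_0·m_0 + h_0·m_1 = 6(Δ_0 - S'(-1)) = -90 and h_3·m_3 + 2h_3·m_4 = 6(S'(3) - Δ_3) = -30.
Hence m_0 = -1583/28, m_1 = 323/14, m_2 = 97/4, m_3 = -421/14, m_4 = 1/28.

24.2500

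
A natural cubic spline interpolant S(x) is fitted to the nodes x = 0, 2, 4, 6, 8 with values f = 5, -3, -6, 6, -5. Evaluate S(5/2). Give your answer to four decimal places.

-5.0089

With σ_i denoting the second derivative at x_i, h_i = 2, 2, 2, 2, and Δ_i = (y_(i+1) − y_i)/h_i = -4, -3/2, 6, -11/2:
  2·σ_0 + 8·σ_1 + 2·σ_2 = 6(Δ_1 - Δ_0) = 15
  2·σ_1 + 8·σ_2 + 2·σ_3 = 6(Δ_2 - Δ_1) = 45
  2·σ_2 + 8·σ_3 + 2·σ_4 = 6(Δ_3 - Δ_2) = -69
Natural end conditions: σ_0 = σ_4 = 0.
Solving: σ_0 = 0, σ_1 = -3/14, σ_2 = 117/14, σ_3 = -75/7, σ_4 = 0.
On [2, 4], S(x) = -3 - 29/7·(x - 2) - 3/28·(x - 2)² + 5/7·(x - 2)³.
With (x - 2) = 1/2: S(5/2) = -561/112.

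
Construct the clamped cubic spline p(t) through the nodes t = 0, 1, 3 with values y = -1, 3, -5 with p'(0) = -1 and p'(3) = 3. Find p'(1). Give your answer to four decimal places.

With σ_i denoting the second derivative at x_i, h_i = 1, 2, and Δ_i = (y_(i+1) − y_i)/h_i = 4, -4:
  1·σ_0 + 6·σ_1 + 2·σ_2 = 6(Δ_1 - Δ_0) = -48
Clamped end conditions give two more equations: 2h_0·σ_0 + h_0·σ_1 = 6(Δ_0 - p'(0)) = 30 and h_1·σ_1 + 2h_1·σ_2 = 6(p'(3) - Δ_1) = 42.
Hence σ_0 = 73/3, σ_1 = -56/3, σ_2 = 119/6.
On [1, 3], p'(t) = b_1 + 2c_1·(t - 1) + 3d_1·(t - 1)² with b_1 = Δ_1 - h_1(2σ_1 + σ_2)/6 = 11/6, c_1 = σ_1/2 = -28/3, d_1 = (σ_2 - σ_1)/(6h_1) = 77/24. So p'(1) = 11/6.

1.8333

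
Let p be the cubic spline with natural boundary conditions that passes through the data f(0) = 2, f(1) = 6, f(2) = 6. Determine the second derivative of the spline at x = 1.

-6

Write m_i for p''(x_i). With h_i = 1, 1 and divided differences Δ_i = 4, 0, the continuity of p' gives the tridiagonal system
  1·m_0 + 4·m_1 + 1·m_2 = 6(Δ_1 - Δ_0) = -24
Natural end conditions: m_0 = m_2 = 0.
Hence m_0 = 0, m_1 = -6, m_2 = 0.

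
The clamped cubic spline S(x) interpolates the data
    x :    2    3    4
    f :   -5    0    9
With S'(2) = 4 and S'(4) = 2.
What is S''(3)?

14

Write σ_i for S''(x_i). With h_i = 1, 1 and divided differences Δ_i = 5, 9, the continuity of S' gives the tridiagonal system
  1·σ_0 + 4·σ_1 + 1·σ_2 = 6(Δ_1 - Δ_0) = 24
Clamped end conditions give two more equations: 2h_0·σ_0 + h_0·σ_1 = 6(Δ_0 - S'(2)) = 6 and h_1·σ_1 + 2h_1·σ_2 = 6(S'(4) - Δ_1) = -42.
Hence σ_0 = -4, σ_1 = 14, σ_2 = -28.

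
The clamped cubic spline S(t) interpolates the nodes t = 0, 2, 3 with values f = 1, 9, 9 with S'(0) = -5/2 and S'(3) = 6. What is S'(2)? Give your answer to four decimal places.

Write m_i for S''(x_i). With h_i = 2, 1 and divided differences Δ_i = 4, 0, the continuity of S' gives the tridiagonal system
  2·m_0 + 6·m_1 + 1·m_2 = 6(Δ_1 - Δ_0) = -24
Clamped end conditions give two more equations: 2h_0·m_0 + h_0·m_1 = 6(Δ_0 - S'(0)) = 39 and h_1·m_1 + 2h_1·m_2 = 6(S'(3) - Δ_1) = 36.
Hence m_0 = 199/12, m_1 = -41/3, m_2 = 149/6.
On [2, 3], S'(t) = b_1 + 2c_1·(t - 2) + 3d_1·(t - 2)² with b_1 = Δ_1 - h_1(2m_1 + m_2)/6 = 5/12, c_1 = m_1/2 = -41/6, d_1 = (m_2 - m_1)/(6h_1) = 77/12. So S'(2) = 5/12.

0.4167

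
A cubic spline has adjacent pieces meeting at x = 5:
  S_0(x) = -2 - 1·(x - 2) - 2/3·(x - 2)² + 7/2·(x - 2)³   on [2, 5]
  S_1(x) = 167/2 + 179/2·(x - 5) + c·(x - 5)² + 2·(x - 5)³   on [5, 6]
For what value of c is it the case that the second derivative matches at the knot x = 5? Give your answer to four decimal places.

S_0''(x) = -4/3 + 21·(x - 2), so S_0''(5) = 185/3. On the right, S_1''(5) = 2c, so c = 185/6.

30.8333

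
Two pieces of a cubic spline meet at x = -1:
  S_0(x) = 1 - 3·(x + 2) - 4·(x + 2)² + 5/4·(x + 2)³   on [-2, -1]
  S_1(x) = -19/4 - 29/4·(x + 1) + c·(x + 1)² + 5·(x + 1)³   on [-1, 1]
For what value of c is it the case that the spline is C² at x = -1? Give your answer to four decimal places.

S_0''(x) = -8 + 15/2·(x + 2), so S_0''(-1) = -1/2. On the right, S_1''(-1) = 2c, so c = -1/4.

-0.2500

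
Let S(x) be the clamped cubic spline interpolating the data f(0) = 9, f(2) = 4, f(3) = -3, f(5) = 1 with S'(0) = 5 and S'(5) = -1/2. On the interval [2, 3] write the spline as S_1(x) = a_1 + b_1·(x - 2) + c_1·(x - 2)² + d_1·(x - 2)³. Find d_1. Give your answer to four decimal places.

2.7500

Write M_i for S''(x_i). With h_i = 2, 1, 2 and divided differences Δ_i = -5/2, -7, 2, the continuity of S' gives the tridiagonal system
  2·M_0 + 6·M_1 + 1·M_2 = 6(Δ_1 - Δ_0) = -27
  1·M_1 + 6·M_2 + 2·M_3 = 6(Δ_2 - Δ_1) = 54
Clamped end conditions give two more equations: 2h_0·M_0 + h_0·M_1 = 6(Δ_0 - S'(0)) = -45 and h_2·M_2 + 2h_2·M_3 = 6(S'(5) - Δ_2) = -15.
Solving: M_0 = -19/2, M_1 = -7/2, M_2 = 13, M_3 = -41/4.
On [2, 3], with S_1(x) = a_1 + b_1·(x - 2) + c_1·(x - 2)² + d_1·(x - 2)³: c_1 = M_1/2 = -7/4, d_1 = (M_2 - M_1)/(6h_1) = 11/4, b_1 = Δ_1 - h_1(2M_1 + M_2)/6 = -8.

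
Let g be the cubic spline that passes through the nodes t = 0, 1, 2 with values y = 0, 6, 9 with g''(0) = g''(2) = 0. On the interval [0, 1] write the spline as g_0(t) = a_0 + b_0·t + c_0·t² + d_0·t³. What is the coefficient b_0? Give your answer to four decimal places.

6.7500

Let M_i = g''(x_i). Step sizes h_i = 1, 1; slopes of the chords Δ_i = (y_(i+1) - y_i)/h_i = 6, 3.
  1·M_0 + 4·M_1 + 1·M_2 = 6(Δ_1 - Δ_0) = -18
Natural end conditions: M_0 = M_2 = 0.
Forward elimination and back-substitution give M_0 = 0, M_1 = -9/2, M_2 = 0.
On [0, 1], with g_0(t) = a_0 + b_0·t + c_0·t² + d_0·t³: c_0 = M_0/2 = 0, d_0 = (M_1 - M_0)/(6h_0) = -3/4, b_0 = Δ_0 - h_0(2M_0 + M_1)/6 = 27/4.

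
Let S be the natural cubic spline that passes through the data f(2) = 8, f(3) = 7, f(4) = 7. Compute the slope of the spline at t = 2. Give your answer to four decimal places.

-1.2500

Write M_i for S''(x_i). With h_i = 1, 1 and divided differences Δ_i = -1, 0, the continuity of S' gives the tridiagonal system
  1·M_0 + 4·M_1 + 1·M_2 = 6(Δ_1 - Δ_0) = 6
Natural end conditions: M_0 = M_2 = 0.
Hence M_0 = 0, M_1 = 3/2, M_2 = 0.
On [2, 3], S'(t) = b_0 + 2c_0·(t - 2) + 3d_0·(t - 2)² with b_0 = Δ_0 - h_0(2M_0 + M_1)/6 = -5/4, c_0 = M_0/2 = 0, d_0 = (M_1 - M_0)/(6h_0) = 1/4. So S'(2) = -5/4.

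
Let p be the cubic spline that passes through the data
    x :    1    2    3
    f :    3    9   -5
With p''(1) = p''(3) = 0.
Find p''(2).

-30

Write M_i for p''(x_i). With h_i = 1, 1 and divided differences Δ_i = 6, -14, the continuity of p' gives the tridiagonal system
  1·M_0 + 4·M_1 + 1·M_2 = 6(Δ_1 - Δ_0) = -120
Natural end conditions: M_0 = M_2 = 0.
Solving the tridiagonal system: M_0 = 0, M_1 = -30, M_2 = 0.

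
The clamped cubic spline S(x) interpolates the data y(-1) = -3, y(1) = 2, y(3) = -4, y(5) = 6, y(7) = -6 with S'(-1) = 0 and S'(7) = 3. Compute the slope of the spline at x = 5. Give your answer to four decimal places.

-2.0625

With M_i denoting the second derivative at x_i, h_i = 2, 2, 2, 2, and Δ_i = (y_(i+1) − y_i)/h_i = 5/2, -3, 5, -6:
  2·M_0 + 8·M_1 + 2·M_2 = 6(Δ_1 - Δ_0) = -33
  2·M_1 + 8·M_2 + 2·M_3 = 6(Δ_2 - Δ_1) = 48
  2·M_2 + 8·M_3 + 2·M_4 = 6(Δ_3 - Δ_2) = -66
Clamped end conditions give two more equations: 2h_0·M_0 + h_0·M_1 = 6(Δ_0 - S'(-1)) = 15 and h_3·M_3 + 2h_3·M_4 = 6(S'(7) - Δ_3) = 54.
Forward elimination and back-substitution give M_0 = 135/16, M_1 = -75/8, M_2 = 201/16, M_3 = -135/8, M_4 = 351/16.
On [5, 7], S'(x) = b_3 + 2c_3·(x - 5) + 3d_3·(x - 5)² with b_3 = Δ_3 - h_3(2M_3 + M_4)/6 = -33/16, c_3 = M_3/2 = -135/16, d_3 = (M_4 - M_3)/(6h_3) = 207/64. So S'(5) = -33/16.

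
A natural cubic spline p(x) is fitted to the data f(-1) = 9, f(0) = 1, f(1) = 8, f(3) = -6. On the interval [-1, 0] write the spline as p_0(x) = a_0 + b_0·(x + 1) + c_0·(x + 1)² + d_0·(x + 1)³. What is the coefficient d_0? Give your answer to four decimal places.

Write m_i for p''(x_i). With h_i = 1, 1, 2 and divided differences Δ_i = -8, 7, -7, the continuity of p' gives the tridiagonal system
  1·m_0 + 4·m_1 + 1·m_2 = 6(Δ_1 - Δ_0) = 90
  1·m_1 + 6·m_2 + 2·m_3 = 6(Δ_2 - Δ_1) = -84
Natural end conditions: m_0 = m_3 = 0.
Solving the tridiagonal system: m_0 = 0, m_1 = 624/23, m_2 = -426/23, m_3 = 0.
On [-1, 0], with p_0(x) = a_0 + b_0·(x + 1) + c_0·(x + 1)² + d_0·(x + 1)³: c_0 = m_0/2 = 0, d_0 = (m_1 - m_0)/(6h_0) = 104/23, b_0 = Δ_0 - h_0(2m_0 + m_1)/6 = -288/23.

4.5217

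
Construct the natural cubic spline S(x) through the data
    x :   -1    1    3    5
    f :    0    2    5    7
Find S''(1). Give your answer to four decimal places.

0.5000

With σ_i denoting the second derivative at x_i, h_i = 2, 2, 2, and Δ_i = (y_(i+1) − y_i)/h_i = 1, 3/2, 1:
  2·σ_0 + 8·σ_1 + 2·σ_2 = 6(Δ_1 - Δ_0) = 3
  2·σ_1 + 8·σ_2 + 2·σ_3 = 6(Δ_2 - Δ_1) = -3
Natural end conditions: σ_0 = σ_3 = 0.
Solving the tridiagonal system: σ_0 = 0, σ_1 = 1/2, σ_2 = -1/2, σ_3 = 0.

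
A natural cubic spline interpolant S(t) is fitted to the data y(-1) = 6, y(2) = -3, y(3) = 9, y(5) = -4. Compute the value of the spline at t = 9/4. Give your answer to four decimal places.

0.0554

With m_i denoting the second derivative at x_i, h_i = 3, 1, 2, and Δ_i = (y_(i+1) − y_i)/h_i = -3, 12, -13/2:
  3·m_0 + 8·m_1 + 1·m_2 = 6(Δ_1 - Δ_0) = 90
  1·m_1 + 6·m_2 + 2·m_3 = 6(Δ_2 - Δ_1) = -111
Natural end conditions: m_0 = m_3 = 0.
Hence m_0 = 0, m_1 = 651/47, m_2 = -978/47, m_3 = 0.
On [2, 3], S(t) = -3 + 510/47·(t - 2) + 651/94·(t - 2)² - 543/94·(t - 2)³.
With (t - 2) = 1/4: S(9/4) = 333/6016.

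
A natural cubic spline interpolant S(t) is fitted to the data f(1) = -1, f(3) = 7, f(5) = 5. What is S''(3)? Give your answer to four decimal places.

With m_i denoting the second derivative at x_i, h_i = 2, 2, and Δ_i = (y_(i+1) − y_i)/h_i = 4, -1:
  2·m_0 + 8·m_1 + 2·m_2 = 6(Δ_1 - Δ_0) = -30
Natural end conditions: m_0 = m_2 = 0.
Forward elimination and back-substitution give m_0 = 0, m_1 = -15/4, m_2 = 0.

-3.7500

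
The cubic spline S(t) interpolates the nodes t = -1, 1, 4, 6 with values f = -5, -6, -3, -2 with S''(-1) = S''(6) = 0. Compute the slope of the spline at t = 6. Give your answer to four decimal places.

0.2912

Let σ_i = S''(x_i). Step sizes h_i = 2, 3, 2; slopes of the chords Δ_i = (y_(i+1) - y_i)/h_i = -1/2, 1, 1/2.
  2·σ_0 + 10·σ_1 + 3·σ_2 = 6(Δ_1 - Δ_0) = 9
  3·σ_1 + 10·σ_2 + 2·σ_3 = 6(Δ_2 - Δ_1) = -3
Natural end conditions: σ_0 = σ_3 = 0.
Hence σ_0 = 0, σ_1 = 99/91, σ_2 = -57/91, σ_3 = 0.
On [4, 6], S'(t) = b_2 + 2c_2·(t - 4) + 3d_2·(t - 4)² with b_2 = Δ_2 - h_2(2σ_2 + σ_3)/6 = 167/182, c_2 = σ_2/2 = -57/182, d_2 = (σ_3 - σ_2)/(6h_2) = 19/364. So S'(6) = 53/182.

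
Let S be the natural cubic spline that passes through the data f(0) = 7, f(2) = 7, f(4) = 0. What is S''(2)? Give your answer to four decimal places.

With σ_i denoting the second derivative at x_i, h_i = 2, 2, and Δ_i = (y_(i+1) − y_i)/h_i = 0, -7/2:
  2·σ_0 + 8·σ_1 + 2·σ_2 = 6(Δ_1 - Δ_0) = -21
Natural end conditions: σ_0 = σ_2 = 0.
Solving: σ_0 = 0, σ_1 = -21/8, σ_2 = 0.

-2.6250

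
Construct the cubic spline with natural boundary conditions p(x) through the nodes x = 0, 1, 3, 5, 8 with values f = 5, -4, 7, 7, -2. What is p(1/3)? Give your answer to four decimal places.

Write M_i for p''(x_i). With h_i = 1, 2, 2, 3 and divided differences Δ_i = -9, 11/2, 0, -3, the continuity of p' gives the tridiagonal system
  1·M_0 + 6·M_1 + 2·M_2 = 6(Δ_1 - Δ_0) = 87
  2·M_1 + 8·M_2 + 2·M_3 = 6(Δ_2 - Δ_1) = -33
  2·M_2 + 10·M_3 + 3·M_4 = 6(Δ_3 - Δ_2) = -18
Natural end conditions: M_0 = M_4 = 0.
Forward elimination and back-substitution give M_0 = 0, M_1 = 225/13, M_2 = -219/26, M_3 = -3/26, M_4 = 0.
On [0, 1], p(x) = 5 - 309/26·x + 0·x² + 75/26·x³.
With x = 1/3: p(1/3) = 134/117.

1.1453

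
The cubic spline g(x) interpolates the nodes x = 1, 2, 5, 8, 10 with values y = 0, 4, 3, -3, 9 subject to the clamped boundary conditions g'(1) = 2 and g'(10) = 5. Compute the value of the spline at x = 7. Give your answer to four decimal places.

Write M_i for g''(x_i). With h_i = 1, 3, 3, 2 and divided differences Δ_i = 4, -1/3, -2, 6, the continuity of g' gives the tridiagonal system
  1·M_0 + 8·M_1 + 3·M_2 = 6(Δ_1 - Δ_0) = -26
  3·M_1 + 12·M_2 + 3·M_3 = 6(Δ_2 - Δ_1) = -10
  3·M_2 + 10·M_3 + 2·M_4 = 6(Δ_3 - Δ_2) = 48
Clamped end conditions give two more equations: 2h_0·M_0 + h_0·M_1 = 6(Δ_0 - g'(1)) = 12 and h_3·M_3 + 2h_3·M_4 = 6(g'(10) - Δ_3) = -6.
Solving the tridiagonal system: M_0 = 1153/147, M_1 = -542/147, M_2 = -71/49, M_3 = 904/147, M_4 = -1345/294.
On [5, 8], g(x) = 3 - 533/147·(x - 5) - 71/98·(x - 5)² + 1117/2646·(x - 5)³.
With (x - 5) = 2: g(7) = -713/189.

-3.7725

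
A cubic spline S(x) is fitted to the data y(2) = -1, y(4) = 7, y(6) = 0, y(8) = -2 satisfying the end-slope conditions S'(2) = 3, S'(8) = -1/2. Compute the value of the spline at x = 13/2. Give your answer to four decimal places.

Write σ_i for S''(x_i). With h_i = 2, 2, 2 and divided differences Δ_i = 4, -7/2, -1, the continuity of S' gives the tridiagonal system
  2·σ_0 + 8·σ_1 + 2·σ_2 = 6(Δ_1 - Δ_0) = -45
  2·σ_1 + 8·σ_2 + 2·σ_3 = 6(Δ_2 - Δ_1) = 15
Clamped end conditions give two more equations: 2h_0·σ_0 + h_0·σ_1 = 6(Δ_0 - S'(2)) = 6 and h_2·σ_2 + 2h_2·σ_3 = 6(S'(8) - Δ_2) = 3.
Hence σ_0 = 83/15, σ_1 = -121/15, σ_2 = 127/30, σ_3 = -41/30.
On [6, 8], S(x) = 0 - 101/30·(x - 6) + 127/60·(x - 6)² - 7/15·(x - 6)³.
With (x - 6) = 1/2: S(13/2) = -97/80.

-1.2125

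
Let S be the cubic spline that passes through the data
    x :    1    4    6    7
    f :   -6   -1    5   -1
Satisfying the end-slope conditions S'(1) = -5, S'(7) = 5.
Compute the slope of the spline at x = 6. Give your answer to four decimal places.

-7.3158

Write M_i for S''(x_i). With h_i = 3, 2, 1 and divided differences Δ_i = 5/3, 3, -6, the continuity of S' gives the tridiagonal system
  3·M_0 + 10·M_1 + 2·M_2 = 6(Δ_1 - Δ_0) = 8
  2·M_1 + 6·M_2 + 1·M_3 = 6(Δ_2 - Δ_1) = -54
Clamped end conditions give two more equations: 2h_0·M_0 + h_0·M_1 = 6(Δ_0 - S'(1)) = 40 and h_2·M_2 + 2h_2·M_3 = 6(S'(7) - Δ_2) = 66.
Forward elimination and back-substitution give M_0 = 308/57, M_1 = 48/19, M_2 = -318/19, M_3 = 786/19.
On [6, 7], S'(x) = b_2 + 2c_2·(x - 6) + 3d_2·(x - 6)² with b_2 = Δ_2 - h_2(2M_2 + M_3)/6 = -139/19, c_2 = M_2/2 = -159/19, d_2 = (M_3 - M_2)/(6h_2) = 184/19. So S'(6) = -139/19.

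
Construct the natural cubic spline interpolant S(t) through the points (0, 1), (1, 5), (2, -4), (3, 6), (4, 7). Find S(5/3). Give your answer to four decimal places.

-2.1111

Put M_i = S'' at the i-th knot. Here h = (1, 1, 1, 1) and Δ = (4, -9, 10, 1), so the interior equations h_(i-1)·M_(i-1) + 2(h_(i-1)+h_i)·M_i + h_i·M_(i+1) = 6(Δ_i − Δ_(i-1)) read
  1·M_0 + 4·M_1 + 1·M_2 = 6(Δ_1 - Δ_0) = -78
  1·M_1 + 4·M_2 + 1·M_3 = 6(Δ_2 - Δ_1) = 114
  1·M_2 + 4·M_3 + 1·M_4 = 6(Δ_3 - Δ_2) = -54
Natural end conditions: M_0 = M_4 = 0.
Hence M_0 = 0, M_1 = -30, M_2 = 42, M_3 = -24, M_4 = 0.
On [1, 2], S(t) = 5 - 6·(t - 1) - 15·(t - 1)² + 12·(t - 1)³.
With (t - 1) = 2/3: S(5/3) = -19/9.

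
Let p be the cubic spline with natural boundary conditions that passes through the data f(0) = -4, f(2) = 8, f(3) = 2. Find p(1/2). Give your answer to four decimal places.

Put m_i = p'' at the i-th knot. Here h = (2, 1) and Δ = (6, -6), so the interior equations h_(i-1)·m_(i-1) + 2(h_(i-1)+h_i)·m_i + h_i·m_(i+1) = 6(Δ_i − Δ_(i-1)) read
  2·m_0 + 6·m_1 + 1·m_2 = 6(Δ_1 - Δ_0) = -72
Natural end conditions: m_0 = m_2 = 0.
Solving: m_0 = 0, m_1 = -12, m_2 = 0.
On [0, 2], p(t) = -4 + 10·t + 0·t² - 1·t³.
With t = 1/2: p(1/2) = 7/8.

0.8750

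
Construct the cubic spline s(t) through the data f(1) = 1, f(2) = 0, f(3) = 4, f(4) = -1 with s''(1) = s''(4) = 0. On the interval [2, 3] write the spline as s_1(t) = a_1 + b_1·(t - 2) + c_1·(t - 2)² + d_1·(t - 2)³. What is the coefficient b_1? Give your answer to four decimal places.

Let σ_i = s''(x_i). Step sizes h_i = 1, 1, 1; slopes of the chords Δ_i = (y_(i+1) - y_i)/h_i = -1, 4, -5.
  1·σ_0 + 4·σ_1 + 1·σ_2 = 6(Δ_1 - Δ_0) = 30
  1·σ_1 + 4·σ_2 + 1·σ_3 = 6(Δ_2 - Δ_1) = -54
Natural end conditions: σ_0 = σ_3 = 0.
Forward elimination and back-substitution give σ_0 = 0, σ_1 = 58/5, σ_2 = -82/5, σ_3 = 0.
On [2, 3], with s_1(t) = a_1 + b_1·(t - 2) + c_1·(t - 2)² + d_1·(t - 2)³: c_1 = σ_1/2 = 29/5, d_1 = (σ_2 - σ_1)/(6h_1) = -14/3, b_1 = Δ_1 - h_1(2σ_1 + σ_2)/6 = 43/15.

2.8667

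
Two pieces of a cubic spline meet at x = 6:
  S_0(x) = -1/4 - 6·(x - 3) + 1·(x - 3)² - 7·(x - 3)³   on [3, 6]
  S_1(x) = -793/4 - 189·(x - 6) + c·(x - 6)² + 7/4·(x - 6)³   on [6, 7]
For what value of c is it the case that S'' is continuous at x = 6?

S_0''(x) = 2 - 42·(x - 3), so S_0''(6) = -124. On the right, S_1''(6) = 2c, so c = -62.

-62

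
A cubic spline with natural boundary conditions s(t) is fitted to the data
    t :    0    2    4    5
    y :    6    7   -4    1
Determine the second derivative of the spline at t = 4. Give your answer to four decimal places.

Put m_i = s'' at the i-th knot. Here h = (2, 2, 1) and Δ = (1/2, -11/2, 5), so the interior equations h_(i-1)·m_(i-1) + 2(h_(i-1)+h_i)·m_i + h_i·m_(i+1) = 6(Δ_i − Δ_(i-1)) read
  2·m_0 + 8·m_1 + 2·m_2 = 6(Δ_1 - Δ_0) = -36
  2·m_1 + 6·m_2 + 1·m_3 = 6(Δ_2 - Δ_1) = 63
Natural end conditions: m_0 = m_3 = 0.
Forward elimination and back-substitution give m_0 = 0, m_1 = -171/22, m_2 = 144/11, m_3 = 0.

13.0909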